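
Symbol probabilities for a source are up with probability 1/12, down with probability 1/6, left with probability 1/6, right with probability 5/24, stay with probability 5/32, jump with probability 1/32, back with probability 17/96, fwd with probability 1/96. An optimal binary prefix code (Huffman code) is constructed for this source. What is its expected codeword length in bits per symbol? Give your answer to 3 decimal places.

Repeatedly combine the two least-probable nodes; the expected code length is the sum of the merged weights.
merge 1/96 + 1/32 → 1/24
merge 1/24 + 1/12 → 1/8
merge 1/8 + 5/32 → 9/32
merge 1/6 + 1/6 → 1/3
merge 17/96 + 5/24 → 37/96
merge 9/32 + 1/3 → 59/96
merge 37/96 + 59/96 → 1
L = 1/24 + 1/8 + 9/32 + 1/3 + 37/96 + 59/96 + 1 = 89/32 ≈ 2.781 bits/symbol.

2.781 bits/symbol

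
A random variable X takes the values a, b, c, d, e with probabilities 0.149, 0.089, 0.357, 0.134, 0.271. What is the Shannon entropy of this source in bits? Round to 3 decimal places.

H = −Σ pᵢ log₂ pᵢ.
−0.149·log₂(0.149) = 0.4092
−0.089·log₂(0.089) = 0.3106
−0.357·log₂(0.357) = 0.5305
−0.134·log₂(0.134) = 0.3886
−0.271·log₂(0.271) = 0.5105
Sum ≈ 2.1494 → 2.149 bits.

2.149 bits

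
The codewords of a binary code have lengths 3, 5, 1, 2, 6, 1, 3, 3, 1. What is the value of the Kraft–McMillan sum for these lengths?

2.171875

With common denominator 2^6 = 64: Σ 2^(−ℓᵢ) = 8/64 + 2/64 + 32/64 + 16/64 + 1/64 + 32/64 + 8/64 + 8/64 + 32/64 = 139/64 = 2.171875.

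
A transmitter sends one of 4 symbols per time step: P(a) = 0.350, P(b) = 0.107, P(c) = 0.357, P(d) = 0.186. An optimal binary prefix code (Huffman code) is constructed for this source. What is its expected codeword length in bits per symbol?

1.936 bits/symbol

Repeatedly combine the two least-probable nodes; the expected code length is the sum of the merged weights.
merge 107/1000 + 93/500 → 293/1000
merge 293/1000 + 7/20 → 643/1000
merge 357/1000 + 643/1000 → 1
L = 293/1000 + 643/1000 + 1 = 242/125 = 1.936 bits/symbol.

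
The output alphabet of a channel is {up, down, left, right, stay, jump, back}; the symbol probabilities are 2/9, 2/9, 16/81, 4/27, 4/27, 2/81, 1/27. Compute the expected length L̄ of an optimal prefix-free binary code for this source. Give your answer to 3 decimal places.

Repeatedly combine the two least-probable nodes; the expected code length is the sum of the merged weights.
merge 2/81 + 1/27 → 5/81
merge 5/81 + 4/27 → 17/81
merge 4/27 + 16/81 → 28/81
merge 17/81 + 2/9 → 35/81
merge 2/9 + 28/81 → 46/81
merge 35/81 + 46/81 → 1
L = 5/81 + 17/81 + 28/81 + 35/81 + 46/81 + 1 = 212/81 ≈ 2.617 bits/symbol.

2.617 bits/symbol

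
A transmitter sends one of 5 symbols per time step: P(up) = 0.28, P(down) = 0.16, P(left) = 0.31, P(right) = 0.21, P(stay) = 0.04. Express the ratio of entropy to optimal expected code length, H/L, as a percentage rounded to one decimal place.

96.3%

Entropy H = −Σ p log₂ p ≈ 2.1196 bits.
Huffman merges: 1/25+4/25→1/5; 1/5+21/100→41/100; 7/25+31/100→59/100; 41/100+59/100→1. L = 11/5 ≈ 2.2000.
Efficiency = H/L = 2.1196/2.2000 = 96.3%.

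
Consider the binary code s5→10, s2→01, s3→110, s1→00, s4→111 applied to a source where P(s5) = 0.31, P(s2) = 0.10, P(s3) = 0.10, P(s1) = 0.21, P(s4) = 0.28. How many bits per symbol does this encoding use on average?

L̄ = Σ pᵢ·ℓᵢ = 0.31·2 + 0.10·2 + 0.10·3 + 0.21·2 + 0.28·3 = 2.38 bits/symbol.

2.38 bits/symbol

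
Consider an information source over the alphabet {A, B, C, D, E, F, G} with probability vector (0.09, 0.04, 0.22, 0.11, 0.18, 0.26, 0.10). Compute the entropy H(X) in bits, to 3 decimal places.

2.612 bits

H = −Σ pᵢ log₂ pᵢ.
−0.09·log₂(0.09) = 0.3127
−0.04·log₂(0.04) = 0.1858
−0.22·log₂(0.22) = 0.4806
−0.11·log₂(0.11) = 0.3503
−0.18·log₂(0.18) = 0.4453
−0.26·log₂(0.26) = 0.5053
−0.10·log₂(0.10) = 0.3322
Sum ≈ 2.6121 → 2.612 bits.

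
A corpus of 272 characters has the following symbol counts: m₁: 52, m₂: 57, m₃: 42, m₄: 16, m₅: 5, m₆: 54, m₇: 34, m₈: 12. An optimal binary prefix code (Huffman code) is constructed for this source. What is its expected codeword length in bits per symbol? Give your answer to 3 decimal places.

2.776 bits/symbol

Probabilities are the counts divided by 272.
Repeatedly combine the two least-probable nodes; the expected code length is the sum of the merged weights.
merge 5/272 + 3/68 → 1/16
merge 1/17 + 1/16 → 33/272
merge 33/272 + 1/8 → 67/272
merge 21/136 + 13/68 → 47/136
merge 27/136 + 57/272 → 111/272
merge 67/272 + 47/136 → 161/272
merge 111/272 + 161/272 → 1
L = 1/16 + 33/272 + 67/272 + 47/136 + 111/272 + 161/272 + 1 = 755/272 ≈ 2.776 bits/symbol.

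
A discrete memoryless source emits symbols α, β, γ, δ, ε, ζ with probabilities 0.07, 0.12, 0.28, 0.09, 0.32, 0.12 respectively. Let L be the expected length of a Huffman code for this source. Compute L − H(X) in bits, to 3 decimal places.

Entropy H = −Σ p log₂ p ≈ 2.3556 bits.
Huffman merges: 7/100+9/100→4/25; 3/25+3/25→6/25; 4/25+6/25→2/5; 7/25+8/25→3/5; 2/5+3/5→1. L = 12/5 ≈ 2.4000.
L − H = 2.4000 − 2.3556 = 0.044 bits.

0.044 bits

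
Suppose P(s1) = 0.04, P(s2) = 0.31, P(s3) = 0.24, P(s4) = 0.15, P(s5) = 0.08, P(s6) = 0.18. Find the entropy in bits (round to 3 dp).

H = −Σ pᵢ log₂ pᵢ.
−0.04·log₂(0.04) = 0.1858
−0.31·log₂(0.31) = 0.5238
−0.24·log₂(0.24) = 0.4941
−0.15·log₂(0.15) = 0.4105
−0.08·log₂(0.08) = 0.2915
−0.18·log₂(0.18) = 0.4453
Sum ≈ 2.3510 → 2.351 bits.

2.351 bits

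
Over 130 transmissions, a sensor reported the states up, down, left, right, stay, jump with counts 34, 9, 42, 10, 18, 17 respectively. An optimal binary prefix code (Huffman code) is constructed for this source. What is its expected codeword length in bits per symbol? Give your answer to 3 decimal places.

Probabilities are the counts divided by 130.
Repeatedly combine the two least-probable nodes; the expected code length is the sum of the merged weights.
merge 9/130 + 1/13 → 19/130
merge 17/130 + 9/65 → 7/26
merge 19/130 + 17/65 → 53/130
merge 7/26 + 21/65 → 77/130
merge 53/130 + 77/130 → 1
L = 19/130 + 7/26 + 53/130 + 77/130 + 1 = 157/65 ≈ 2.415 bits/symbol.

2.415 bits/symbol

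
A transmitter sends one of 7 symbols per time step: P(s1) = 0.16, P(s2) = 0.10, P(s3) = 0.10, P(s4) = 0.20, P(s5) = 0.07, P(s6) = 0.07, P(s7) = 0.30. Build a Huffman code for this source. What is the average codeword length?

Repeatedly combine the two least-probable nodes; the expected code length is the sum of the merged weights.
merge 7/100 + 7/100 → 7/50
merge 1/10 + 1/10 → 1/5
merge 7/50 + 4/25 → 3/10
merge 1/5 + 1/5 → 2/5
merge 3/10 + 3/10 → 3/5
merge 2/5 + 3/5 → 1
L = 7/50 + 1/5 + 3/10 + 2/5 + 3/5 + 1 = 66/25 = 2.64 bits/symbol.

2.64 bits/symbol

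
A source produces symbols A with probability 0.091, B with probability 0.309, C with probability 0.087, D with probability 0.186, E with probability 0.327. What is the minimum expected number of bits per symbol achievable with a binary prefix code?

2.178 bits/symbol

Repeatedly combine the two least-probable nodes; the expected code length is the sum of the merged weights.
merge 87/1000 + 91/1000 → 89/500
merge 89/500 + 93/500 → 91/250
merge 309/1000 + 327/1000 → 159/250
merge 91/250 + 159/250 → 1
L = 89/500 + 91/250 + 159/250 + 1 = 1089/500 = 2.178 bits/symbol.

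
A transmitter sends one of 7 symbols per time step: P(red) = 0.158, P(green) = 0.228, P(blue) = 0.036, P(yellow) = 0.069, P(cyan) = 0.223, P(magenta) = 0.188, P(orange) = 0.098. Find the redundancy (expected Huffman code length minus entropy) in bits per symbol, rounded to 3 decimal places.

Entropy H = −Σ p log₂ p ≈ 2.6102 bits.
Huffman merges: 9/250+69/1000→21/200; 49/500+21/200→203/1000; 79/500+47/250→173/500; 203/1000+223/1000→213/500; 57/250+173/500→287/500; 213/500+287/500→1. L = 1327/500 ≈ 2.6540.
L − H = 2.6540 − 2.6102 = 0.044 bits.

0.044 bits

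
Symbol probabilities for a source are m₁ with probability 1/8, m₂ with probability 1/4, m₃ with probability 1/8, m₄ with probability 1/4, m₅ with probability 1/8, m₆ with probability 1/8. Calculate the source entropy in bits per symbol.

2.5 bits

Each probability is a power of 1/2, so log₂(1/p) is an integer.
H = Σ p·log₂(1/p) = 1/8·3 + 1/4·2 + 1/8·3 + 1/4·2 + 1/8·3 + 1/8·3 = 2.5 bits.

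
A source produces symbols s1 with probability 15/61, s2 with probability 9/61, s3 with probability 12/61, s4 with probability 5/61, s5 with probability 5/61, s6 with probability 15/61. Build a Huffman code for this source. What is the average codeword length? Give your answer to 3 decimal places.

2.475 bits/symbol

Repeatedly combine the two least-probable nodes; the expected code length is the sum of the merged weights.
merge 5/61 + 5/61 → 10/61
merge 9/61 + 10/61 → 19/61
merge 12/61 + 15/61 → 27/61
merge 15/61 + 19/61 → 34/61
merge 27/61 + 34/61 → 1
L = 10/61 + 19/61 + 27/61 + 34/61 + 1 = 151/61 ≈ 2.475 bits/symbol.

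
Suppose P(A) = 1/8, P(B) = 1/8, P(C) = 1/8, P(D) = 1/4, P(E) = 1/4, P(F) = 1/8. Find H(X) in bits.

Each probability is a power of 1/2, so log₂(1/p) is an integer.
H = Σ p·log₂(1/p) = 1/8·3 + 1/8·3 + 1/8·3 + 1/4·2 + 1/4·2 + 1/8·3 = 2.5 bits.

2.5 bits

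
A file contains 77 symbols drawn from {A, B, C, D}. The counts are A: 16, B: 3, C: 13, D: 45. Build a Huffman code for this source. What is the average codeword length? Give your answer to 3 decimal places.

1.623 bits/symbol

Probabilities are the counts divided by 77.
Repeatedly combine the two least-probable nodes; the expected code length is the sum of the merged weights.
merge 3/77 + 13/77 → 16/77
merge 16/77 + 16/77 → 32/77
merge 32/77 + 45/77 → 1
L = 16/77 + 32/77 + 1 = 125/77 ≈ 1.623 bits/symbol.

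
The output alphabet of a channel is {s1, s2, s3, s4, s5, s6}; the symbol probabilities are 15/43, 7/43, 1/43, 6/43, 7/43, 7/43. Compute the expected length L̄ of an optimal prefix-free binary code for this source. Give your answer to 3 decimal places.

Repeatedly combine the two least-probable nodes; the expected code length is the sum of the merged weights.
merge 1/43 + 6/43 → 7/43
merge 7/43 + 7/43 → 14/43
merge 7/43 + 7/43 → 14/43
merge 14/43 + 14/43 → 28/43
merge 15/43 + 28/43 → 1
L = 7/43 + 14/43 + 14/43 + 28/43 + 1 = 106/43 ≈ 2.465 bits/symbol.

2.465 bits/symbol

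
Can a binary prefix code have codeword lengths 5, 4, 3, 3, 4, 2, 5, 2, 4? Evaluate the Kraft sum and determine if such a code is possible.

1; yes

With common denominator 2^5 = 32: Σ 2^(−ℓᵢ) = 1/32 + 2/32 + 4/32 + 4/32 + 2/32 + 8/32 + 1/32 + 8/32 + 2/32 = 32/32 = 1.
Kraft's inequality requires Σ ≤ 1; here Σ = 1 ≤ 1, so such a prefix code exists.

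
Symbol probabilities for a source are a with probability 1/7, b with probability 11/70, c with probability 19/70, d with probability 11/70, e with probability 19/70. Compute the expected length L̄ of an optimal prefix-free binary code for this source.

2.3 bits/symbol

Repeatedly combine the two least-probable nodes; the expected code length is the sum of the merged weights.
merge 1/7 + 11/70 → 3/10
merge 11/70 + 19/70 → 3/7
merge 19/70 + 3/10 → 4/7
merge 3/7 + 4/7 → 1
L = 3/10 + 3/7 + 4/7 + 1 = 23/10 = 2.3 bits/symbol.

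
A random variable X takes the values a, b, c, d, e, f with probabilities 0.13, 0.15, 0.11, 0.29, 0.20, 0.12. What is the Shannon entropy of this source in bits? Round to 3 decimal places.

H = −Σ pᵢ log₂ pᵢ.
−0.13·log₂(0.13) = 0.3826
−0.15·log₂(0.15) = 0.4105
−0.11·log₂(0.11) = 0.3503
−0.29·log₂(0.29) = 0.5179
−0.20·log₂(0.20) = 0.4644
−0.12·log₂(0.12) = 0.3671
Sum ≈ 2.4928 → 2.493 bits.

2.493 bits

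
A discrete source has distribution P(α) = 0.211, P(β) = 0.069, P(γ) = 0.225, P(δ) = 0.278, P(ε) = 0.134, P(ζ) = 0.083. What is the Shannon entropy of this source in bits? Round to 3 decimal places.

H = −Σ pᵢ log₂ pᵢ.
−0.211·log₂(0.211) = 0.4736
−0.069·log₂(0.069) = 0.2662
−0.225·log₂(0.225) = 0.4842
−0.278·log₂(0.278) = 0.5134
−0.134·log₂(0.134) = 0.3886
−0.083·log₂(0.083) = 0.2980
Sum ≈ 2.4240 → 2.424 bits.

2.424 bits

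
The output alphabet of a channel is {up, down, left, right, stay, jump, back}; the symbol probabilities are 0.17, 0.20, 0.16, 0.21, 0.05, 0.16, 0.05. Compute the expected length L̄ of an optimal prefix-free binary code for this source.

2.69 bits/symbol

Repeatedly combine the two least-probable nodes; the expected code length is the sum of the merged weights.
merge 1/20 + 1/20 → 1/10
merge 1/10 + 4/25 → 13/50
merge 4/25 + 17/100 → 33/100
merge 1/5 + 21/100 → 41/100
merge 13/50 + 33/100 → 59/100
merge 41/100 + 59/100 → 1
L = 1/10 + 13/50 + 33/100 + 41/100 + 59/100 + 1 = 269/100 = 2.69 bits/symbol.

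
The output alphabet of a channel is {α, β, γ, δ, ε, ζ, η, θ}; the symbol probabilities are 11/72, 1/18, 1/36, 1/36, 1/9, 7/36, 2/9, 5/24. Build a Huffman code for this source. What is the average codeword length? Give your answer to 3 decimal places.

2.736 bits/symbol

Repeatedly combine the two least-probable nodes; the expected code length is the sum of the merged weights.
merge 1/36 + 1/36 → 1/18
merge 1/18 + 1/18 → 1/9
merge 1/9 + 1/9 → 2/9
merge 11/72 + 7/36 → 25/72
merge 5/24 + 2/9 → 31/72
merge 2/9 + 25/72 → 41/72
merge 31/72 + 41/72 → 1
L = 1/18 + 1/9 + 2/9 + 25/72 + 31/72 + 41/72 + 1 = 197/72 ≈ 2.736 bits/symbol.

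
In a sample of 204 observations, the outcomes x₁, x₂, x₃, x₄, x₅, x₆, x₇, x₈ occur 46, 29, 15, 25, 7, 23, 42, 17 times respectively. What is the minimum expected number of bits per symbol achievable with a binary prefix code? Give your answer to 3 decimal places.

Probabilities are the counts divided by 204.
Repeatedly combine the two least-probable nodes; the expected code length is the sum of the merged weights.
merge 7/204 + 5/68 → 11/102
merge 1/12 + 11/102 → 13/68
merge 23/204 + 25/204 → 4/17
merge 29/204 + 13/68 → 1/3
merge 7/34 + 23/102 → 22/51
merge 4/17 + 1/3 → 29/51
merge 22/51 + 29/51 → 1
L = 11/102 + 13/68 + 4/17 + 1/3 + 22/51 + 29/51 + 1 = 195/68 ≈ 2.868 bits/symbol.

2.868 bits/symbol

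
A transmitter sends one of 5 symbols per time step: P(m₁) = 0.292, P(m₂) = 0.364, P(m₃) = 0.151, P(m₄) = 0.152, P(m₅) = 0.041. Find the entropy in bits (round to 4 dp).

H = −Σ pᵢ log₂ pᵢ.
−0.292·log₂(0.292) = 0.5186
−0.364·log₂(0.364) = 0.5307
−0.151·log₂(0.151) = 0.4118
−0.152·log₂(0.152) = 0.4131
−0.041·log₂(0.041) = 0.1889
Sum ≈ 2.0632 → 2.0632 bits.

2.0632 bits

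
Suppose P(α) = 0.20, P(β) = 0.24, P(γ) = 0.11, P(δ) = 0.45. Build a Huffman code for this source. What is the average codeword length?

1.86 bits/symbol

Repeatedly combine the two least-probable nodes; the expected code length is the sum of the merged weights.
merge 11/100 + 1/5 → 31/100
merge 6/25 + 31/100 → 11/20
merge 9/20 + 11/20 → 1
L = 31/100 + 11/20 + 1 = 93/50 = 1.86 bits/symbol.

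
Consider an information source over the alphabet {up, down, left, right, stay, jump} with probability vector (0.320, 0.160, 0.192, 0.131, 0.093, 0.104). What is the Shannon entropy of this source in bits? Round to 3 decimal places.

H = −Σ pᵢ log₂ pᵢ.
−0.320·log₂(0.320) = 0.5260
−0.160·log₂(0.160) = 0.4230
−0.192·log₂(0.192) = 0.4571
−0.131·log₂(0.131) = 0.3841
−0.093·log₂(0.093) = 0.3187
−0.104·log₂(0.104) = 0.3396
Sum ≈ 2.4486 → 2.449 bits.

2.449 bits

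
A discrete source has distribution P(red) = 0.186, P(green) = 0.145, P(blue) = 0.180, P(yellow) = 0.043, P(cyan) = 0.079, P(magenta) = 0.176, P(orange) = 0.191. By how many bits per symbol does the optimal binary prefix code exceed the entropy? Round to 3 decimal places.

0.063 bits

Entropy H = −Σ p log₂ p ≈ 2.6824 bits.
Huffman merges: 43/1000+79/1000→61/500; 61/500+29/200→267/1000; 22/125+9/50→89/250; 93/500+191/1000→377/1000; 267/1000+89/250→623/1000; 377/1000+623/1000→1. L = 549/200 ≈ 2.7450.
L − H = 2.7450 − 2.6824 = 0.063 bits.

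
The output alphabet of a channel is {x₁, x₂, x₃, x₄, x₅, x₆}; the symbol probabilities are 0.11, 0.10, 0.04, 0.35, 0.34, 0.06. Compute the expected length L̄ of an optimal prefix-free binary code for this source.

Repeatedly combine the two least-probable nodes; the expected code length is the sum of the merged weights.
merge 1/25 + 3/50 → 1/10
merge 1/10 + 1/10 → 1/5
merge 11/100 + 1/5 → 31/100
merge 31/100 + 17/50 → 13/20
merge 7/20 + 13/20 → 1
L = 1/10 + 1/5 + 31/100 + 13/20 + 1 = 113/50 = 2.26 bits/symbol.

2.26 bits/symbol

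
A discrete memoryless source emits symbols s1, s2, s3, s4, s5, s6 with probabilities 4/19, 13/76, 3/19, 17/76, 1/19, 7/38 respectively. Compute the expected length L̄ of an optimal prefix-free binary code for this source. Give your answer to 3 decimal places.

2.566 bits/symbol

Repeatedly combine the two least-probable nodes; the expected code length is the sum of the merged weights.
merge 1/19 + 3/19 → 4/19
merge 13/76 + 7/38 → 27/76
merge 4/19 + 4/19 → 8/19
merge 17/76 + 27/76 → 11/19
merge 8/19 + 11/19 → 1
L = 4/19 + 27/76 + 8/19 + 11/19 + 1 = 195/76 ≈ 2.566 bits/symbol.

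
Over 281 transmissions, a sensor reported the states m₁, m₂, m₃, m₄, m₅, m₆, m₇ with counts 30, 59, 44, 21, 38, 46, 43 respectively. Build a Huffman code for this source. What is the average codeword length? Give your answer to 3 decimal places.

Probabilities are the counts divided by 281.
Repeatedly combine the two least-probable nodes; the expected code length is the sum of the merged weights.
merge 21/281 + 30/281 → 51/281
merge 38/281 + 43/281 → 81/281
merge 44/281 + 46/281 → 90/281
merge 51/281 + 59/281 → 110/281
merge 81/281 + 90/281 → 171/281
merge 110/281 + 171/281 → 1
L = 51/281 + 81/281 + 90/281 + 110/281 + 171/281 + 1 = 784/281 ≈ 2.790 bits/symbol.

2.790 bits/symbol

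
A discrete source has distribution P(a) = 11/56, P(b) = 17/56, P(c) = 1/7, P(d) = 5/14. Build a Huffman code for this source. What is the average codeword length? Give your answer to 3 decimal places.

Repeatedly combine the two least-probable nodes; the expected code length is the sum of the merged weights.
merge 1/7 + 11/56 → 19/56
merge 17/56 + 19/56 → 9/14
merge 5/14 + 9/14 → 1
L = 19/56 + 9/14 + 1 = 111/56 ≈ 1.982 bits/symbol.

1.982 bits/symbol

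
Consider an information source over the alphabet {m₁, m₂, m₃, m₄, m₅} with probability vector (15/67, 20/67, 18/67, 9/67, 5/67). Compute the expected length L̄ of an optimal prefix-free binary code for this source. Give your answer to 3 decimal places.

2.209 bits/symbol

Repeatedly combine the two least-probable nodes; the expected code length is the sum of the merged weights.
merge 5/67 + 9/67 → 14/67
merge 14/67 + 15/67 → 29/67
merge 18/67 + 20/67 → 38/67
merge 29/67 + 38/67 → 1
L = 14/67 + 29/67 + 38/67 + 1 = 148/67 ≈ 2.209 bits/symbol.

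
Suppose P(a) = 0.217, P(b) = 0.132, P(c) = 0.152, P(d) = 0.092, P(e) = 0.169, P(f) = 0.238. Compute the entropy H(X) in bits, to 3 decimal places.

H = −Σ pᵢ log₂ pᵢ.
−0.217·log₂(0.217) = 0.4783
−0.132·log₂(0.132) = 0.3856
−0.152·log₂(0.152) = 0.4131
−0.092·log₂(0.092) = 0.3167
−0.169·log₂(0.169) = 0.4335
−0.238·log₂(0.238) = 0.4929
Sum ≈ 2.5201 → 2.520 bits.

2.520 bits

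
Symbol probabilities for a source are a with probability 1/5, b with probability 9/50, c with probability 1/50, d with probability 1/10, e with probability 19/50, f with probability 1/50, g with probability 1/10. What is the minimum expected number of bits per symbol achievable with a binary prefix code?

2.42 bits/symbol

Repeatedly combine the two least-probable nodes; the expected code length is the sum of the merged weights.
merge 1/50 + 1/50 → 1/25
merge 1/25 + 1/10 → 7/50
merge 1/10 + 7/50 → 6/25
merge 9/50 + 1/5 → 19/50
merge 6/25 + 19/50 → 31/50
merge 19/50 + 31/50 → 1
L = 1/25 + 7/50 + 6/25 + 19/50 + 31/50 + 1 = 121/50 = 2.42 bits/symbol.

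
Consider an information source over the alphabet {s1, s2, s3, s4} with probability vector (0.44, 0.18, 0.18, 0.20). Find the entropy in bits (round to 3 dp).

H = −Σ pᵢ log₂ pᵢ.
−0.44·log₂(0.44) = 0.5211
−0.18·log₂(0.18) = 0.4453
−0.18·log₂(0.18) = 0.4453
−0.20·log₂(0.20) = 0.4644
Sum ≈ 1.8761 → 1.876 bits.

1.876 bits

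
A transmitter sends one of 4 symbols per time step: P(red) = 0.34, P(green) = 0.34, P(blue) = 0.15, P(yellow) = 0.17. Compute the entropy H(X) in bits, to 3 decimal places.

H = −Σ pᵢ log₂ pᵢ.
−0.34·log₂(0.34) = 0.5292
−0.34·log₂(0.34) = 0.5292
−0.15·log₂(0.15) = 0.4105
−0.17·log₂(0.17) = 0.4346
Sum ≈ 1.9035 → 1.903 bits.

1.903 bits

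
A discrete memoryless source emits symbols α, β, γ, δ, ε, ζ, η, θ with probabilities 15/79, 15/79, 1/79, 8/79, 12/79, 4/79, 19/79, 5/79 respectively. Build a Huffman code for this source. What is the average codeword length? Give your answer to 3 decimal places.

2.759 bits/symbol

Repeatedly combine the two least-probable nodes; the expected code length is the sum of the merged weights.
merge 1/79 + 4/79 → 5/79
merge 5/79 + 5/79 → 10/79
merge 8/79 + 10/79 → 18/79
merge 12/79 + 15/79 → 27/79
merge 15/79 + 18/79 → 33/79
merge 19/79 + 27/79 → 46/79
merge 33/79 + 46/79 → 1
L = 5/79 + 10/79 + 18/79 + 27/79 + 33/79 + 46/79 + 1 = 218/79 ≈ 2.759 bits/symbol.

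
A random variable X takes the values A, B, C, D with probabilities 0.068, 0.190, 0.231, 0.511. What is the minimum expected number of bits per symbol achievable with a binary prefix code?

1.747 bits/symbol

Repeatedly combine the two least-probable nodes; the expected code length is the sum of the merged weights.
merge 17/250 + 19/100 → 129/500
merge 231/1000 + 129/500 → 489/1000
merge 489/1000 + 511/1000 → 1
L = 129/500 + 489/1000 + 1 = 1747/1000 = 1.747 bits/symbol.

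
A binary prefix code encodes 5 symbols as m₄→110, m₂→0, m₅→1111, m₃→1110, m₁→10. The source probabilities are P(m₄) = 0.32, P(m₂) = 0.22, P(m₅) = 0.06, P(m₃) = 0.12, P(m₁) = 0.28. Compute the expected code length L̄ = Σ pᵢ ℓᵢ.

L̄ = Σ pᵢ·ℓᵢ = 0.32·3 + 0.22·1 + 0.06·4 + 0.12·4 + 0.28·2 = 2.46 bits/symbol.

2.46 bits/symbol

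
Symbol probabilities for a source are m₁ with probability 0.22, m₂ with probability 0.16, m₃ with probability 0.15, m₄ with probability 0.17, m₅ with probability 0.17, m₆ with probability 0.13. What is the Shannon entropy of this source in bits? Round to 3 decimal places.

2.566 bits

H = −Σ pᵢ log₂ pᵢ.
−0.22·log₂(0.22) = 0.4806
−0.16·log₂(0.16) = 0.4230
−0.15·log₂(0.15) = 0.4105
−0.17·log₂(0.17) = 0.4346
−0.17·log₂(0.17) = 0.4346
−0.13·log₂(0.13) = 0.3826
Sum ≈ 2.5660 → 2.566 bits.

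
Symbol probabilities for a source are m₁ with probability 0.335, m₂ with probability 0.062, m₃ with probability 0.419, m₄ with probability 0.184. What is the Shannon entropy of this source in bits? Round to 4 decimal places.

1.7525 bits

H = −Σ pᵢ log₂ pᵢ.
−0.335·log₂(0.335) = 0.5286
−0.062·log₂(0.062) = 0.2487
−0.419·log₂(0.419) = 0.5258
−0.184·log₂(0.184) = 0.4494
Sum ≈ 1.7525 → 1.7525 bits.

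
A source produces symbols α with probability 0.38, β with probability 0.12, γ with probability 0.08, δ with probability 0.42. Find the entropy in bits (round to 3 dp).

1.715 bits

H = −Σ pᵢ log₂ pᵢ.
−0.38·log₂(0.38) = 0.5305
−0.12·log₂(0.12) = 0.3671
−0.08·log₂(0.08) = 0.2915
−0.42·log₂(0.42) = 0.5256
Sum ≈ 1.7147 → 1.715 bits.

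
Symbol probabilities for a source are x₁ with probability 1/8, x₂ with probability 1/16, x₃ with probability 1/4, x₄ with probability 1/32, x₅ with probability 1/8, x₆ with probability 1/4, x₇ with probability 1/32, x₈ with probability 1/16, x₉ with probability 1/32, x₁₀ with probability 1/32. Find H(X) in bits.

2.875 bits

Each probability is a power of 1/2, so log₂(1/p) is an integer.
H = Σ p·log₂(1/p) = 1/8·3 + 1/16·4 + 1/4·2 + 1/32·5 + 1/8·3 + 1/4·2 + 1/32·5 + 1/16·4 + 1/32·5 + 1/32·5 = 2.875 bits.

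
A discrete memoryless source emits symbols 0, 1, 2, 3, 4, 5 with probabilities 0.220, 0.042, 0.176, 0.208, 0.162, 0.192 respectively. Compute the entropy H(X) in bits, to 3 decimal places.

2.467 bits

H = −Σ pᵢ log₂ pᵢ.
−0.220·log₂(0.220) = 0.4806
−0.042·log₂(0.042) = 0.1921
−0.176·log₂(0.176) = 0.4411
−0.208·log₂(0.208) = 0.4712
−0.162·log₂(0.162) = 0.4254
−0.192·log₂(0.192) = 0.4571
Sum ≈ 2.4675 → 2.467 bits.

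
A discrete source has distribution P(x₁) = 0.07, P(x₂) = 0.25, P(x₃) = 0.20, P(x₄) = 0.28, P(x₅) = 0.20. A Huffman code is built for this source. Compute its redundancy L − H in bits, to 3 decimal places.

0.058 bits

Entropy H = −Σ p log₂ p ≈ 2.2115 bits.
Huffman merges: 7/100+1/5→27/100; 1/5+1/4→9/20; 27/100+7/25→11/20; 9/20+11/20→1. L = 227/100 ≈ 2.2700.
L − H = 2.2700 − 2.2115 = 0.058 bits.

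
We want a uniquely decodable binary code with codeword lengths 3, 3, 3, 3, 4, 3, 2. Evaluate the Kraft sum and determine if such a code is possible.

With common denominator 2^4 = 16: Σ 2^(−ℓᵢ) = 2/16 + 2/16 + 2/16 + 2/16 + 1/16 + 2/16 + 4/16 = 15/16 = 0.9375.
Kraft's inequality requires Σ ≤ 1; here Σ = 0.9375 ≤ 1, so such a prefix code exists.

0.9375; yes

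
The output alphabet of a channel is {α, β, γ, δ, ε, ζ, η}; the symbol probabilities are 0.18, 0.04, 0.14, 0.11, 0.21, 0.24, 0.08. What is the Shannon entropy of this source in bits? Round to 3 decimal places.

H = −Σ pᵢ log₂ pᵢ.
−0.18·log₂(0.18) = 0.4453
−0.04·log₂(0.04) = 0.1858
−0.14·log₂(0.14) = 0.3971
−0.11·log₂(0.11) = 0.3503
−0.21·log₂(0.21) = 0.4728
−0.24·log₂(0.24) = 0.4941
−0.08·log₂(0.08) = 0.2915
Sum ≈ 2.6369 → 2.637 bits.

2.637 bits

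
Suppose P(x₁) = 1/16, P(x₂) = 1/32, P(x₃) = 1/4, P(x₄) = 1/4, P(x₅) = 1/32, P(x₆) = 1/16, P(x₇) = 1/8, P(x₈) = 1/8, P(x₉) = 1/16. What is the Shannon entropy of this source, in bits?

2.8125 bits

Each probability is a power of 1/2, so log₂(1/p) is an integer.
H = Σ p·log₂(1/p) = 1/16·4 + 1/32·5 + 1/4·2 + 1/4·2 + 1/32·5 + 1/16·4 + 1/8·3 + 1/8·3 + 1/16·4 = 2.8125 bits.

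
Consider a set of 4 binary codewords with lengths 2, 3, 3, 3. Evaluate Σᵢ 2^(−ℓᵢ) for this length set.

0.625

With common denominator 2^3 = 8: Σ 2^(−ℓᵢ) = 2/8 + 1/8 + 1/8 + 1/8 = 5/8 = 0.625.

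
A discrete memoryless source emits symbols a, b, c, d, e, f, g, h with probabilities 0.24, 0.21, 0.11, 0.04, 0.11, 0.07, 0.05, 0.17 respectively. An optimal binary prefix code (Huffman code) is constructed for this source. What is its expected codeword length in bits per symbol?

Repeatedly combine the two least-probable nodes; the expected code length is the sum of the merged weights.
merge 1/25 + 1/20 → 9/100
merge 7/100 + 9/100 → 4/25
merge 11/100 + 11/100 → 11/50
merge 4/25 + 17/100 → 33/100
merge 21/100 + 11/50 → 43/100
merge 6/25 + 33/100 → 57/100
merge 43/100 + 57/100 → 1
L = 9/100 + 4/25 + 11/50 + 33/100 + 43/100 + 57/100 + 1 = 14/5 = 2.8 bits/symbol.

2.8 bits/symbol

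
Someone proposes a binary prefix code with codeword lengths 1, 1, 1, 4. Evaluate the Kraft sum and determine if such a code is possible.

1.5625; no

With common denominator 2^4 = 16: Σ 2^(−ℓᵢ) = 8/16 + 8/16 + 8/16 + 1/16 = 25/16 = 1.5625.
Kraft's inequality requires Σ ≤ 1; here Σ = 1.5625 > 1, so no such prefix code exists.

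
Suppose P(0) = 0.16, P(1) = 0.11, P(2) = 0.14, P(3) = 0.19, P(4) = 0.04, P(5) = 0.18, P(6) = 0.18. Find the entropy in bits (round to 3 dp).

H = −Σ pᵢ log₂ pᵢ.
−0.16·log₂(0.16) = 0.4230
−0.11·log₂(0.11) = 0.3503
−0.14·log₂(0.14) = 0.3971
−0.19·log₂(0.19) = 0.4552
−0.04·log₂(0.04) = 0.1858
−0.18·log₂(0.18) = 0.4453
−0.18·log₂(0.18) = 0.4453
Sum ≈ 2.7020 → 2.702 bits.

2.702 bits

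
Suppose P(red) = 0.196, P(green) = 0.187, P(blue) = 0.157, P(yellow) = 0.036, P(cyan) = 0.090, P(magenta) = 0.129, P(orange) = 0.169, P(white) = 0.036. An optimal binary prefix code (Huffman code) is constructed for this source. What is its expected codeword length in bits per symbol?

Repeatedly combine the two least-probable nodes; the expected code length is the sum of the merged weights.
merge 9/250 + 9/250 → 9/125
merge 9/125 + 9/100 → 81/500
merge 129/1000 + 157/1000 → 143/500
merge 81/500 + 169/1000 → 331/1000
merge 187/1000 + 49/250 → 383/1000
merge 143/500 + 331/1000 → 617/1000
merge 383/1000 + 617/1000 → 1
L = 9/125 + 81/500 + 143/500 + 331/1000 + 383/1000 + 617/1000 + 1 = 2851/1000 = 2.851 bits/symbol.

2.851 bits/symbol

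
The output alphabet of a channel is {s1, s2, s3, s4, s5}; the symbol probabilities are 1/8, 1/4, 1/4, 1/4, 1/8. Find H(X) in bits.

Each probability is a power of 1/2, so log₂(1/p) is an integer.
H = Σ p·log₂(1/p) = 1/8·3 + 1/4·2 + 1/4·2 + 1/4·2 + 1/8·3 = 2.25 bits.

2.25 bits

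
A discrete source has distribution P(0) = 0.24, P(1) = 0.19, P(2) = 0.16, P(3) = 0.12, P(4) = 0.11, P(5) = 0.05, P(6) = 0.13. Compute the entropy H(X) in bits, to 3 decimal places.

2.688 bits

H = −Σ pᵢ log₂ pᵢ.
−0.24·log₂(0.24) = 0.4941
−0.19·log₂(0.19) = 0.4552
−0.16·log₂(0.16) = 0.4230
−0.12·log₂(0.12) = 0.3671
−0.11·log₂(0.11) = 0.3503
−0.05·log₂(0.05) = 0.2161
−0.13·log₂(0.13) = 0.3826
Sum ≈ 2.6885 → 2.688 bits.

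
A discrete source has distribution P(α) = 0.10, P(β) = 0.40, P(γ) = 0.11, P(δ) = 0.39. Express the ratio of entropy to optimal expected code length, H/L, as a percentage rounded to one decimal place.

96.2%

Entropy H = −Σ p log₂ p ≈ 1.7410 bits.
Huffman merges: 1/10+11/100→21/100; 21/100+39/100→3/5; 2/5+3/5→1. L = 181/100 ≈ 1.8100.
Efficiency = H/L = 1.7410/1.8100 = 96.2%.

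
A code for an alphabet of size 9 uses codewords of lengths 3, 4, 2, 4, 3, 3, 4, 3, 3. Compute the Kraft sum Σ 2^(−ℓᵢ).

1.0625

With common denominator 2^4 = 16: Σ 2^(−ℓᵢ) = 2/16 + 1/16 + 4/16 + 1/16 + 2/16 + 2/16 + 1/16 + 2/16 + 2/16 = 17/16 = 1.0625.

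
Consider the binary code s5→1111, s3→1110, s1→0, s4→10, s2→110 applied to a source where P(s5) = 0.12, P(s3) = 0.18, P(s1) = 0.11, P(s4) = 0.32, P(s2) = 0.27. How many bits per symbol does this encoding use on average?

2.76 bits/symbol

L̄ = Σ pᵢ·ℓᵢ = 0.12·4 + 0.18·4 + 0.11·1 + 0.32·2 + 0.27·3 = 2.76 bits/symbol.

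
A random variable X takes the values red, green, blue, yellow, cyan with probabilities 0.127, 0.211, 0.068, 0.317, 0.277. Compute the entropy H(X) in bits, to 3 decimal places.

2.154 bits

H = −Σ pᵢ log₂ pᵢ.
−0.127·log₂(0.127) = 0.3781
−0.211·log₂(0.211) = 0.4736
−0.068·log₂(0.068) = 0.2637
−0.317·log₂(0.317) = 0.5254
−0.277·log₂(0.277) = 0.5130
Sum ≈ 2.1539 → 2.154 bits.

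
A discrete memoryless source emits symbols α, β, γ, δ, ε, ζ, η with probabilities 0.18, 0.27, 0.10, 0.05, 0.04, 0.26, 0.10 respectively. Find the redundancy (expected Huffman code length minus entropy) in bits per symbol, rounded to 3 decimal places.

0.033 bits

Entropy H = −Σ p log₂ p ≈ 2.5269 bits.
Huffman merges: 1/25+1/20→9/100; 9/100+1/10→19/100; 1/10+9/50→7/25; 19/100+13/50→9/20; 27/100+7/25→11/20; 9/20+11/20→1. L = 64/25 ≈ 2.5600.
L − H = 2.5600 − 2.5269 = 0.033 bits.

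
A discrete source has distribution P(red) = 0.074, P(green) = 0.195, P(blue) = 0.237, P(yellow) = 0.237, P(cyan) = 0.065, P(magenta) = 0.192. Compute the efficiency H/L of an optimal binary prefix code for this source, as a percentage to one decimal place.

98.6%

Entropy H = −Σ p log₂ p ≈ 2.4358 bits.
Huffman merges: 13/200+37/500→139/1000; 139/1000+24/125→331/1000; 39/200+237/1000→54/125; 237/1000+331/1000→71/125; 54/125+71/125→1. L = 247/100 ≈ 2.4700.
Efficiency = H/L = 2.4358/2.4700 = 98.6%.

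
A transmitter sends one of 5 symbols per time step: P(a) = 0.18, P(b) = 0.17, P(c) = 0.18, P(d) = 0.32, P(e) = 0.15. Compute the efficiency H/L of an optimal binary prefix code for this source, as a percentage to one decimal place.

97.5%

Entropy H = −Σ p log₂ p ≈ 2.2618 bits.
Huffman merges: 3/20+17/100→8/25; 9/50+9/50→9/25; 8/25+8/25→16/25; 9/25+16/25→1. L = 58/25 ≈ 2.3200.
Efficiency = H/L = 2.2618/2.3200 = 97.5%.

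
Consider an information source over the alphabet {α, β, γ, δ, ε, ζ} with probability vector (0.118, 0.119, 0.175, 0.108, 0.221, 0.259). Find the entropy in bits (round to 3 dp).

2.502 bits

H = −Σ pᵢ log₂ pᵢ.
−0.118·log₂(0.118) = 0.3638
−0.119·log₂(0.119) = 0.3654
−0.175·log₂(0.175) = 0.4401
−0.108·log₂(0.108) = 0.3468
−0.221·log₂(0.221) = 0.4813
−0.259·log₂(0.259) = 0.5048
Sum ≈ 2.5022 → 2.502 bits.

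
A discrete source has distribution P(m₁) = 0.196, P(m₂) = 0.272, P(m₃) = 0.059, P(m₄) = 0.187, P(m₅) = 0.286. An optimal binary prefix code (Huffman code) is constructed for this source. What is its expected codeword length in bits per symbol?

Repeatedly combine the two least-probable nodes; the expected code length is the sum of the merged weights.
merge 59/1000 + 187/1000 → 123/500
merge 49/250 + 123/500 → 221/500
merge 34/125 + 143/500 → 279/500
merge 221/500 + 279/500 → 1
L = 123/500 + 221/500 + 279/500 + 1 = 1123/500 = 2.246 bits/symbol.

2.246 bits/symbol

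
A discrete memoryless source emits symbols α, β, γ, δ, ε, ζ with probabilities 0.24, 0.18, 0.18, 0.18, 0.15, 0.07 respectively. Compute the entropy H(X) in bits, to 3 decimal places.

H = −Σ pᵢ log₂ pᵢ.
−0.24·log₂(0.24) = 0.4941
−0.18·log₂(0.18) = 0.4453
−0.18·log₂(0.18) = 0.4453
−0.18·log₂(0.18) = 0.4453
−0.15·log₂(0.15) = 0.4105
−0.07·log₂(0.07) = 0.2686
Sum ≈ 2.5092 → 2.509 bits.

2.509 bits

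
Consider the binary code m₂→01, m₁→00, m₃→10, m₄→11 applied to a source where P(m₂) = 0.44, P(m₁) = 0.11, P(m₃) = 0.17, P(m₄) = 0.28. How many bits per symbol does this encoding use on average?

L̄ = Σ pᵢ·ℓᵢ = 0.44·2 + 0.11·2 + 0.17·2 + 0.28·2 = 2 bits/symbol.

2 bits/symbol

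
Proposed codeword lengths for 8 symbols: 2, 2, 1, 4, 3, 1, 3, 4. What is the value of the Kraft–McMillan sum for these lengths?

1.875

With common denominator 2^4 = 16: Σ 2^(−ℓᵢ) = 4/16 + 4/16 + 8/16 + 1/16 + 2/16 + 8/16 + 2/16 + 1/16 = 30/16 = 1.875.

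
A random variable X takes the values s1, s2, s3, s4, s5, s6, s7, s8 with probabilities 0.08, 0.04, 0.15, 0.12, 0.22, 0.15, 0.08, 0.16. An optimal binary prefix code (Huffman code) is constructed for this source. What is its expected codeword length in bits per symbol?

2.9 bits/symbol

Repeatedly combine the two least-probable nodes; the expected code length is the sum of the merged weights.
merge 1/25 + 2/25 → 3/25
merge 2/25 + 3/25 → 1/5
merge 3/25 + 3/20 → 27/100
merge 3/20 + 4/25 → 31/100
merge 1/5 + 11/50 → 21/50
merge 27/100 + 31/100 → 29/50
merge 21/50 + 29/50 → 1
L = 3/25 + 1/5 + 27/100 + 31/100 + 21/50 + 29/50 + 1 = 29/10 = 2.9 bits/symbol.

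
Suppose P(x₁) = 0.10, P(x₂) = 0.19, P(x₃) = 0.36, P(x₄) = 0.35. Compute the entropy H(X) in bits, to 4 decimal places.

1.8481 bits

H = −Σ pᵢ log₂ pᵢ.
−0.10·log₂(0.10) = 0.3322
−0.19·log₂(0.19) = 0.4552
−0.36·log₂(0.36) = 0.5306
−0.35·log₂(0.35) = 0.5301
Sum ≈ 1.8481 → 1.8481 bits.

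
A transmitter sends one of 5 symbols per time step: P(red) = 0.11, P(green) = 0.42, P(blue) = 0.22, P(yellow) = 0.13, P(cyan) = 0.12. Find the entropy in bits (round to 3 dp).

H = −Σ pᵢ log₂ pᵢ.
−0.11·log₂(0.11) = 0.3503
−0.42·log₂(0.42) = 0.5256
−0.22·log₂(0.22) = 0.4806
−0.13·log₂(0.13) = 0.3826
−0.12·log₂(0.12) = 0.3671
Sum ≈ 2.1062 → 2.106 bits.

2.106 bits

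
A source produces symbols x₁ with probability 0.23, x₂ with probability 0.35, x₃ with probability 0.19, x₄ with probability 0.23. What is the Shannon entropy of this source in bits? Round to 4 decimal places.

H = −Σ pᵢ log₂ pᵢ.
−0.23·log₂(0.23) = 0.4877
−0.35·log₂(0.35) = 0.5301
−0.19·log₂(0.19) = 0.4552
−0.23·log₂(0.23) = 0.4877
Sum ≈ 1.9607 → 1.9607 bits.

1.9607 bits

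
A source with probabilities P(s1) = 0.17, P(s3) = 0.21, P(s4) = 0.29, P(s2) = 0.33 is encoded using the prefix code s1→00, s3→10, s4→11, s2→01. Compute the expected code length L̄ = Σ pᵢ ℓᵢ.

L̄ = Σ pᵢ·ℓᵢ = 0.17·2 + 0.21·2 + 0.29·2 + 0.33·2 = 2 bits/symbol.

2 bits/symbol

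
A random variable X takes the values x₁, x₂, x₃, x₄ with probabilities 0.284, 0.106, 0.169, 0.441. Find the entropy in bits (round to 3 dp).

1.813 bits

H = −Σ pᵢ log₂ pᵢ.
−0.284·log₂(0.284) = 0.5158
−0.106·log₂(0.106) = 0.3432
−0.169·log₂(0.169) = 0.4335
−0.441·log₂(0.441) = 0.5209
Sum ≈ 1.8133 → 1.813 bits.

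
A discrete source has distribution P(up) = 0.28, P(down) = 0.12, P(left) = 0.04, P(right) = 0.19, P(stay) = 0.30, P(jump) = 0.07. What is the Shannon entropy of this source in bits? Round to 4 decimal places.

H = −Σ pᵢ log₂ pᵢ.
−0.28·log₂(0.28) = 0.5142
−0.12·log₂(0.12) = 0.3671
−0.04·log₂(0.04) = 0.1858
−0.19·log₂(0.19) = 0.4552
−0.30·log₂(0.30) = 0.5211
−0.07·log₂(0.07) = 0.2686
Sum ≈ 2.3119 → 2.3119 bits.

2.3119 bits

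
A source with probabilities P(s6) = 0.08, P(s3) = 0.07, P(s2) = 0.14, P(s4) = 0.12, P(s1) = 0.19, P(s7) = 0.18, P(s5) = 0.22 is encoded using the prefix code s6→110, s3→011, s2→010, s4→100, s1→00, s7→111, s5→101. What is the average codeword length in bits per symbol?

L̄ = Σ pᵢ·ℓᵢ = 0.08·3 + 0.07·3 + 0.14·3 + 0.12·3 + 0.19·2 + 0.18·3 + 0.22·3 = 2.81 bits/symbol.

2.81 bits/symbol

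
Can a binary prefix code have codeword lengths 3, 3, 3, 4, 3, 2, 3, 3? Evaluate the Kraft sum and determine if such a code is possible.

1.0625; no

With common denominator 2^4 = 16: Σ 2^(−ℓᵢ) = 2/16 + 2/16 + 2/16 + 1/16 + 2/16 + 4/16 + 2/16 + 2/16 = 17/16 = 1.0625.
Kraft's inequality requires Σ ≤ 1; here Σ = 1.0625 > 1, so no such prefix code exists.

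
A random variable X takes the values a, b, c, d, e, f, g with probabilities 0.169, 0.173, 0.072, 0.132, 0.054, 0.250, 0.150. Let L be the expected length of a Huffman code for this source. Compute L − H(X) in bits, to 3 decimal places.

0.035 bits

Entropy H = −Σ p log₂ p ≈ 2.6682 bits.
Huffman merges: 27/500+9/125→63/500; 63/500+33/250→129/500; 3/20+169/1000→319/1000; 173/1000+1/4→423/1000; 129/500+319/1000→577/1000; 423/1000+577/1000→1. L = 2703/1000 ≈ 2.7030.
L − H = 2.7030 − 2.6682 = 0.035 bits.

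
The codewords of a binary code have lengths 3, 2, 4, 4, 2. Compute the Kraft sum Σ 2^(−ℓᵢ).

0.75

With common denominator 2^4 = 16: Σ 2^(−ℓᵢ) = 2/16 + 4/16 + 1/16 + 1/16 + 4/16 = 12/16 = 0.75.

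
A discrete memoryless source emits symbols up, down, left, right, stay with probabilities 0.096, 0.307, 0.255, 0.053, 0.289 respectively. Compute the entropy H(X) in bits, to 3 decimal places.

2.092 bits

H = −Σ pᵢ log₂ pᵢ.
−0.096·log₂(0.096) = 0.3246
−0.307·log₂(0.307) = 0.5230
−0.255·log₂(0.255) = 0.5027
−0.053·log₂(0.053) = 0.2246
−0.289·log₂(0.289) = 0.5176
Sum ≈ 2.0925 → 2.092 bits.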